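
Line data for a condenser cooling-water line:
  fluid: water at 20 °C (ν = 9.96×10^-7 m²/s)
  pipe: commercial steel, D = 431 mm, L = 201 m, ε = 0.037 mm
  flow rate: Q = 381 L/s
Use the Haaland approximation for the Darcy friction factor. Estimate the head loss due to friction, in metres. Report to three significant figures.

h_f ≈ 2.10 m

V = 4Q/(πD²) = 4·0.381/(π·0.431²) = 2.611 m/s
Re = VD/ν = 2.611·0.431/9.96×10^-7 = 1.13×10^6 → turbulent
ε/D = 0.037/431 = 8.58×10^-5
Haaland: f = 0.01298
h_f = f(L/D)V²/(2g) = 0.01298·(201/0.431)·2.611²/(2·9.81) = 2.104 m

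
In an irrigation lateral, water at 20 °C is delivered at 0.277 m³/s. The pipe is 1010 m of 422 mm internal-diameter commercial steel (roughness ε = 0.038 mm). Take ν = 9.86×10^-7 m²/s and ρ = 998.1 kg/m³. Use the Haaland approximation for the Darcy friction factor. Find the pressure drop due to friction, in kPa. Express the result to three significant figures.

V = 4Q/(πD²) = 4·0.277/(π·0.422²) = 1.980 m/s
Re = VD/ν = 1.980·0.422/9.86×10^-7 = 8.48×10^5 → turbulent
ε/D = 0.038/422 = 9.00×10^-5
Haaland: f = 0.01337
h_f = f(L/D)V²/(2g) = 0.01337·(1010/0.422)·1.980²/(2·9.81) = 6.399 m
Δp = ρg·h_f = 998.1·9.81·6.399 = 62.65 kPa

Δp ≈ 62.7 kPa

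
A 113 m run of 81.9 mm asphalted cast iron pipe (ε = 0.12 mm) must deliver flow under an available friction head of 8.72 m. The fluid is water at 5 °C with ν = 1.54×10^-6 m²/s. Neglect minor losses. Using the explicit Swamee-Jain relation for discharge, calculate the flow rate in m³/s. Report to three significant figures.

Q ≈ 0.0122 m³/s

Swamee-Jain (Type II): Q = -0.965·√(gD⁵h_f/L)·ln[ε/(3.7D) + √(3.17ν²L/(gD³h_f))]
√(gD⁵h_f/L) = √(9.81·0.0819⁵·8.72/113) = 0.001670
ε/(3.7D) = 3.96×10^-4; √(3.17ν²L/(gD³h_f)) = 1.34×10^-4
Q = -0.965·0.001670·ln(5.305×10^-4) = 0.01216 m³/s
Check: V = 2.31 m/s, Re = 1.23×10^5, f = 0.02349, h_f = 8.80 m ≈ 8.72 m ✓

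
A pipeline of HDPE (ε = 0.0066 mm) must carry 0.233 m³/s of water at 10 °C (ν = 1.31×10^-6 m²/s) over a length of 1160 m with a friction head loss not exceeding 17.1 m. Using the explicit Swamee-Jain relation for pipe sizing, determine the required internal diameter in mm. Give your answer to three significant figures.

Swamee-Jain (Type III): D = 0.66·[ε^1.25·(LQ²/(gh_f))^4.75 + ν·Q^9.4·(L/(gh_f))^5.2]^0.04
LQ²/(gh_f) = 0.3754; L/(gh_f) = 6.915
Term 1 = ε^1.25·(…)^4.75 = 3.19×10^-9; Term 2 = ν·Q^9.4·(…)^5.2 = 3.45×10^-8
D = 0.66·(3.19×10^-9 + 3.45×10^-8)^0.04 = 0.3331 m = 333 mm
Check: V = 2.67 m/s, Re = 6.80×10^5, f = 0.01278, h_f = 16.2 m ≈ 17.1 m ✓

D ≈ 333 mm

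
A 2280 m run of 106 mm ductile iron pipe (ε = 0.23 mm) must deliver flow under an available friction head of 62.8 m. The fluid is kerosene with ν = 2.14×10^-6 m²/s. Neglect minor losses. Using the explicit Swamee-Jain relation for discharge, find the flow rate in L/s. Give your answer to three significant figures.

Q ≈ 13.1 L/s

Swamee-Jain (Type II): Q = -0.965·√(gD⁵h_f/L)·ln[ε/(3.7D) + √(3.17ν²L/(gD³h_f))]
√(gD⁵h_f/L) = √(9.81·0.106⁵·62.8/2280) = 0.001902
ε/(3.7D) = 5.86×10^-4; √(3.17ν²L/(gD³h_f)) = 2.12×10^-4
Q = -0.965·0.001902·ln(7.988×10^-4) = 0.01309 m³/s
Check: V = 1.48 m/s, Re = 7.35×10^4, f = 0.02630, h_f = 63.4 m ≈ 62.8 m ✓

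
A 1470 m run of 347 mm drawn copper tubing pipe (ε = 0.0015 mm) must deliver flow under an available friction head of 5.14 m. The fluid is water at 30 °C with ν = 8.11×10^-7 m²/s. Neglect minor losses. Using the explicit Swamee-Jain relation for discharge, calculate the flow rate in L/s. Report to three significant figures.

Q ≈ 129 L/s

Swamee-Jain (Type II): Q = -0.965·√(gD⁵h_f/L)·ln[ε/(3.7D) + √(3.17ν²L/(gD³h_f))]
√(gD⁵h_f/L) = √(9.81·0.347⁵·5.14/1470) = 0.01314
ε/(3.7D) = 1.17×10^-6; √(3.17ν²L/(gD³h_f)) = 3.81×10^-5
Q = -0.965·0.01314·ln(3.931×10^-5) = 0.1286 m³/s
Check: V = 1.36 m/s, Re = 5.82×10^5, f = 0.01282, h_f = 5.12 m ≈ 5.14 m ✓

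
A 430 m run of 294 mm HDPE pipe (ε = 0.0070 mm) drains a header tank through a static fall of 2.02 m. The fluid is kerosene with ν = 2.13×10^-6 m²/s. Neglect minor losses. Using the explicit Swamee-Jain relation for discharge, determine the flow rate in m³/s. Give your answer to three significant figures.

Swamee-Jain (Type II): Q = -0.965·√(gD⁵h_f/L)·ln[ε/(3.7D) + √(3.17ν²L/(gD³h_f))]
√(gD⁵h_f/L) = √(9.81·0.294⁵·2.02/430) = 0.01006
ε/(3.7D) = 6.44×10^-6; √(3.17ν²L/(gD³h_f)) = 1.11×10^-4
Q = -0.965·0.01006·ln(1.173×10^-4) = 0.08788 m³/s
Check: V = 1.29 m/s, Re = 1.79×10^5, f = 0.01608, h_f = 2.01 m ≈ 2.02 m ✓

Q ≈ 0.0879 m³/s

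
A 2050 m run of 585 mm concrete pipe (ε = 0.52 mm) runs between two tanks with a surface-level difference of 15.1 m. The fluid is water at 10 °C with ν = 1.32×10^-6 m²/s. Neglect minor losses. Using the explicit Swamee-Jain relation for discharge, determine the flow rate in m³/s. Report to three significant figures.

Q ≈ 0.561 m³/s

Swamee-Jain (Type II): Q = -0.965·√(gD⁵h_f/L)·ln[ε/(3.7D) + √(3.17ν²L/(gD³h_f))]
√(gD⁵h_f/L) = √(9.81·0.585⁵·15.1/2050) = 0.07036
ε/(3.7D) = 2.40×10^-4; √(3.17ν²L/(gD³h_f)) = 1.95×10^-5
Q = -0.965·0.07036·ln(2.598×10^-4) = 0.5606 m³/s
Check: V = 2.09 m/s, Re = 9.24×10^5, f = 0.01954, h_f = 15.2 m ≈ 15.1 m ✓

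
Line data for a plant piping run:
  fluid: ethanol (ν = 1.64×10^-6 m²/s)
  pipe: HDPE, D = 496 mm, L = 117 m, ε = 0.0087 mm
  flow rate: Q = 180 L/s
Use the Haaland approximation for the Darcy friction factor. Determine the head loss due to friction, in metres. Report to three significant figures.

h_f ≈ 0.153 m

V = 4Q/(πD²) = 4·0.180/(π·0.496²) = 0.9316 m/s
Re = VD/ν = 0.9316·0.496/1.64×10^-6 = 2.82×10^5 → turbulent
ε/D = 0.0087/496 = 1.75×10^-5
Haaland: f = 0.01465
h_f = f(L/D)V²/(2g) = 0.01465·(117/0.496)·0.9316²/(2·9.81) = 0.1529 m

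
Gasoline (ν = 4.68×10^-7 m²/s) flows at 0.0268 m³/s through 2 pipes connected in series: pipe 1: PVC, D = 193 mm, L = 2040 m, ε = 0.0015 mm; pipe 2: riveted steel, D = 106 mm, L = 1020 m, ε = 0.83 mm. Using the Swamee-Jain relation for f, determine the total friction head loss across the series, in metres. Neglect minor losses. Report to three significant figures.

H ≈ 165 m

Pipe 1: V = 0.9161 m/s, Re = 3.78×10^5, ε/D = 7.77×10^-6, f = 0.01388, h_1 = f(L/D)V²/2g = 6.274 m
Pipe 2: V = 3.037 m/s, Re = 6.88×10^5, ε/D = 0.00783, f = 0.03512, h_2 = f(L/D)V²/2g = 158.9 m
Series → Q common, losses add: H = Σh = 165.2 m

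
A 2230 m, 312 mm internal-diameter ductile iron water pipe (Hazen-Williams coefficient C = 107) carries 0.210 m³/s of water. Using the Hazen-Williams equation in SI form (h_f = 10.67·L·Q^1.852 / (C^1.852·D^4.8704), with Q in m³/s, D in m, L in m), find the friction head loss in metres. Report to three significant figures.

h_f = 10.67·2230·0.210^1.852 / (107^1.852·0.312^4.8704) = 67.06 m

h_f ≈ 67.1 m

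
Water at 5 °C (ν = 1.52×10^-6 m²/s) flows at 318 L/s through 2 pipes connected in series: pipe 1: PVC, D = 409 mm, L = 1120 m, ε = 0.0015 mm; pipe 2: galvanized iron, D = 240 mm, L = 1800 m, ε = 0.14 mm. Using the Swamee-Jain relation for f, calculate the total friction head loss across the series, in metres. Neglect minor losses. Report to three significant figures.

Pipe 1: V = 2.420 m/s, Re = 6.51×10^5, ε/D = 3.67×10^-6, f = 0.01256, h_1 = f(L/D)V²/2g = 10.27 m
Pipe 2: V = 7.029 m/s, Re = 1.11×10^6, ε/D = 5.83×10^-4, f = 0.01779, h_2 = f(L/D)V²/2g = 336.1 m
Series → Q common, losses add: H = Σh = 346.3 m

H ≈ 346 m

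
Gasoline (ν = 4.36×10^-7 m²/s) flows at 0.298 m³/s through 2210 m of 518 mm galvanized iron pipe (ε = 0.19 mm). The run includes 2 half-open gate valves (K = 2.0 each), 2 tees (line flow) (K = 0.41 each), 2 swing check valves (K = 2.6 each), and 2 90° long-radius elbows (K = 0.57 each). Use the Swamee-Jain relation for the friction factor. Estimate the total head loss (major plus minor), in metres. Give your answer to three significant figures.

H_L ≈ 8.12 m

V = 4Q/(πD²) = 1.414 m/s; V²/2g = 0.1019 m
Re = 1.68×10^6, ε/D = 3.67×10^-4 → f = 0.01606 (Swamee-Jain)
Major: h_f = f(L/D)·V²/2g = 0.01606·4266·0.1019 = 6.984 m
Minor: ΣK = 11.2; h_m = ΣK·V²/2g = 1.137 m
Total H_L = 6.984 + 1.137 = 8.121 m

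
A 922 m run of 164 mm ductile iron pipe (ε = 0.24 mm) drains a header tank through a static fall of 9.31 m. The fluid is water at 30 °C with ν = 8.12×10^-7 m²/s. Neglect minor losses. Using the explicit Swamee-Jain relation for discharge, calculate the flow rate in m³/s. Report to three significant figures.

Q ≈ 0.0254 m³/s

Swamee-Jain (Type II): Q = -0.965·√(gD⁵h_f/L)·ln[ε/(3.7D) + √(3.17ν²L/(gD³h_f))]
√(gD⁵h_f/L) = √(9.81·0.164⁵·9.31/922) = 0.003428
ε/(3.7D) = 3.96×10^-4; √(3.17ν²L/(gD³h_f)) = 6.92×10^-5
Q = -0.965·0.003428·ln(4.647×10^-4) = 0.02539 m³/s
Check: V = 1.20 m/s, Re = 2.43×10^5, f = 0.02266, h_f = 9.38 m ≈ 9.31 m ✓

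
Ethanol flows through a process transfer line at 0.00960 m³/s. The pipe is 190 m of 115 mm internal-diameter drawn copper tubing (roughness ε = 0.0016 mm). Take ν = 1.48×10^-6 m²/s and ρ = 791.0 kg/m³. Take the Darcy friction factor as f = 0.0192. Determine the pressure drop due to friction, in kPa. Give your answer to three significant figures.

V = 4Q/(πD²) = 4·0.00960/(π·0.115²) = 0.9242 m/s
h_f = f(L/D)V²/(2g) = 0.01920·(190/0.115)·0.9242²/(2·9.81) = 1.381 m
Δp = ρg·h_f = 791.0·9.81·1.381 = 10.72 kPa

Δp ≈ 10.7 kPa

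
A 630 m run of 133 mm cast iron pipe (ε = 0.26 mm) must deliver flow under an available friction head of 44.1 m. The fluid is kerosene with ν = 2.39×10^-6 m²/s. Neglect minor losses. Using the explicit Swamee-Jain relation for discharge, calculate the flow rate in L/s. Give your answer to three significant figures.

Q ≈ 38.0 L/s

Swamee-Jain (Type II): Q = -0.965·√(gD⁵h_f/L)·ln[ε/(3.7D) + √(3.17ν²L/(gD³h_f))]
√(gD⁵h_f/L) = √(9.81·0.133⁵·44.1/630) = 0.005346
ε/(3.7D) = 5.28×10^-4; √(3.17ν²L/(gD³h_f)) = 1.06×10^-4
Q = -0.965·0.005346·ln(6.342×10^-4) = 0.03798 m³/s
Check: V = 2.73 m/s, Re = 1.52×10^5, f = 0.02464, h_f = 44.5 m ≈ 44.1 m ✓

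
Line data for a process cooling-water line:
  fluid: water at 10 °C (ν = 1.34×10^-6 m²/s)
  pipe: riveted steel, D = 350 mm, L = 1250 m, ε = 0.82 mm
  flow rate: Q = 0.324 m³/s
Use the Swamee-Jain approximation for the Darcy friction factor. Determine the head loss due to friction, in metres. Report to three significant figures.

V = 4Q/(πD²) = 4·0.324/(π·0.350²) = 3.368 m/s
Re = VD/ν = 3.368·0.350/1.34×10^-6 = 8.80×10^5 → turbulent
ε/D = 0.82/350 = 0.00234
Swamee-Jain: f = 0.02470
h_f = f(L/D)V²/(2g) = 0.02470·(1250/0.350)·3.368²/(2·9.81) = 51.00 m

h_f ≈ 51.0 m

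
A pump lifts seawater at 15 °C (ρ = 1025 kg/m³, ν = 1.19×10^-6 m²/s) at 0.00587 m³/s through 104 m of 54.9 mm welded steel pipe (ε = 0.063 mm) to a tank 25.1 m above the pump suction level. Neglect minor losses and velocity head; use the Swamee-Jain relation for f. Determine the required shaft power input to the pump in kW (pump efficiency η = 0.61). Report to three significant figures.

P_shaft ≈ 3.73 kW

V = 4Q/(πD²) = 2.480 m/s; Re = 1.14×10^5; ε/D = 0.00115; f = 0.02259
h_f = f(L/D)V²/2g = 13.41 m
Total head H = z + h_f = 25.1 + 13.41 = 38.51 m
P_hyd = ρgQH = 1025·9.81·0.00587·38.51 = 2.273 kW
P_shaft = P_hyd/η = 2.273/0.61 = 3.726 kW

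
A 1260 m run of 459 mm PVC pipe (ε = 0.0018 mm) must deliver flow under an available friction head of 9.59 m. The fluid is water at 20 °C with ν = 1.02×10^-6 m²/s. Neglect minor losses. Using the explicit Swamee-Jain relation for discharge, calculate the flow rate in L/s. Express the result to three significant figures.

Swamee-Jain (Type II): Q = -0.965·√(gD⁵h_f/L)·ln[ε/(3.7D) + √(3.17ν²L/(gD³h_f))]
√(gD⁵h_f/L) = √(9.81·0.459⁵·9.59/1260) = 0.03900
ε/(3.7D) = 1.06×10^-6; √(3.17ν²L/(gD³h_f)) = 2.14×10^-5
Q = -0.965·0.03900·ln(2.243×10^-5) = 0.4029 m³/s
Check: V = 2.43 m/s, Re = 1.10×10^6, f = 0.01153, h_f = 9.57 m ≈ 9.59 m ✓

Q ≈ 403 L/s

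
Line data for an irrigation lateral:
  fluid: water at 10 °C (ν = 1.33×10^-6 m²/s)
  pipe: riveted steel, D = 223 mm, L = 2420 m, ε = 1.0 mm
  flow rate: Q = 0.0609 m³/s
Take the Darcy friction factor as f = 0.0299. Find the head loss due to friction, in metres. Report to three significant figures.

V = 4Q/(πD²) = 4·0.0609/(π·0.223²) = 1.559 m/s
h_f = f(L/D)V²/(2g) = 0.02990·(2420/0.223)·1.559²/(2·9.81) = 40.21 m

h_f ≈ 40.2 m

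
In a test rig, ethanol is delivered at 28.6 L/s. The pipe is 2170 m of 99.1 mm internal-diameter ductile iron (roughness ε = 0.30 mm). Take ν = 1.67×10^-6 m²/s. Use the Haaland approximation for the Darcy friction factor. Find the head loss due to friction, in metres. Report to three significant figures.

h_f ≈ 412 m

V = 4Q/(πD²) = 4·0.0286/(π·0.0991²) = 3.708 m/s
Re = VD/ν = 3.708·0.0991/1.67×10^-6 = 2.20×10^5 → turbulent
ε/D = 0.30/99.1 = 0.00303
Haaland: f = 0.02683
h_f = f(L/D)V²/(2g) = 0.02683·(2170/0.0991)·3.708²/(2·9.81) = 411.7 m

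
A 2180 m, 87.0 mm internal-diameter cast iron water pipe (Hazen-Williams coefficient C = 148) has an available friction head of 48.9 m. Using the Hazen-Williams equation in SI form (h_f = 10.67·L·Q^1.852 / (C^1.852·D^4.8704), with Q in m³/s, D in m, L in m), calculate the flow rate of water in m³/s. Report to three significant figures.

Rearranging: Q = [h_f·C^1.852·D^4.8704 / (10.67·L)]^(1/1.852)
Q = [48.9·148^1.852·0.0870^4.8704 / (10.67·2180)]^0.540 = 0.008625 m³/s

Q ≈ 0.00863 m³/s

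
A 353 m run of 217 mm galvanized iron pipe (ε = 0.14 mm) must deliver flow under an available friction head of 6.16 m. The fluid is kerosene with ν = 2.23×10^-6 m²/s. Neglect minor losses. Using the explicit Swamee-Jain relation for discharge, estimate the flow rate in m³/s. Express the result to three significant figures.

Swamee-Jain (Type II): Q = -0.965·√(gD⁵h_f/L)·ln[ε/(3.7D) + √(3.17ν²L/(gD³h_f))]
√(gD⁵h_f/L) = √(9.81·0.217⁵·6.16/353) = 0.009076
ε/(3.7D) = 1.74×10^-4; √(3.17ν²L/(gD³h_f)) = 9.49×10^-5
Q = -0.965·0.009076·ln(2.693×10^-4) = 0.07199 m³/s
Check: V = 1.95 m/s, Re = 1.89×10^5, f = 0.01975, h_f = 6.20 m ≈ 6.16 m ✓

Q ≈ 0.0720 m³/s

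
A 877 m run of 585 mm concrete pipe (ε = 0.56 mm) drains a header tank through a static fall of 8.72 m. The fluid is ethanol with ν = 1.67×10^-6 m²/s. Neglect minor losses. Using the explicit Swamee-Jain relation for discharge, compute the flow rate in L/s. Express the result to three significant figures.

Q ≈ 645 L/s

Swamee-Jain (Type II): Q = -0.965·√(gD⁵h_f/L)·ln[ε/(3.7D) + √(3.17ν²L/(gD³h_f))]
√(gD⁵h_f/L) = √(9.81·0.585⁵·8.72/877) = 0.08175
ε/(3.7D) = 2.59×10^-4; √(3.17ν²L/(gD³h_f)) = 2.13×10^-5
Q = -0.965·0.08175·ln(2.800×10^-4) = 0.6454 m³/s
Check: V = 2.40 m/s, Re = 8.41×10^5, f = 0.01990, h_f = 8.77 m ≈ 8.72 m ✓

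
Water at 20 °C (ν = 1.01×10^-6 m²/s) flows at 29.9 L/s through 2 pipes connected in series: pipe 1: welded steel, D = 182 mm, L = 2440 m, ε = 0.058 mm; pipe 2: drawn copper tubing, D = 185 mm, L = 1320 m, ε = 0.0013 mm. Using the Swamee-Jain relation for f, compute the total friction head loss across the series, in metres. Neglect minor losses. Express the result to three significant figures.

Pipe 1: V = 1.149 m/s, Re = 2.07×10^5, ε/D = 3.19×10^-4, f = 0.01784, h_1 = f(L/D)V²/2g = 16.10 m
Pipe 2: V = 1.112 m/s, Re = 2.04×10^5, ε/D = 7.03×10^-6, f = 0.01554, h_2 = f(L/D)V²/2g = 6.993 m
Series → Q common, losses add: H = Σh = 23.09 m

H ≈ 23.1 m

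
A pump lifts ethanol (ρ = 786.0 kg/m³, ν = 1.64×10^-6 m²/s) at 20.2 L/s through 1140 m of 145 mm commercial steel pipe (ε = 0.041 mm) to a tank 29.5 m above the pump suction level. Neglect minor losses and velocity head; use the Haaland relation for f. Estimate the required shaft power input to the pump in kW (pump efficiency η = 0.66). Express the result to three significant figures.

V = 4Q/(πD²) = 1.223 m/s; Re = 1.08×10^5; ε/D = 2.83×10^-4; f = 0.01889
h_f = f(L/D)V²/2g = 11.33 m
Total head H = z + h_f = 29.5 + 11.33 = 40.83 m
P_hyd = ρgQH = 786.0·9.81·0.0202·40.83 = 6.359 kW
P_shaft = P_hyd/η = 6.359/0.66 = 9.635 kW

P_shaft ≈ 9.63 kW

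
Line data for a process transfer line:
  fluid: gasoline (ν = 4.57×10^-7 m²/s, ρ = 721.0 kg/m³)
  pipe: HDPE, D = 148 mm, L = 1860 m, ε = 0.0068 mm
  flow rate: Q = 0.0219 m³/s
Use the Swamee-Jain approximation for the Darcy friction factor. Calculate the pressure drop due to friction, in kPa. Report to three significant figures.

V = 4Q/(πD²) = 4·0.0219/(π·0.148²) = 1.273 m/s
Re = VD/ν = 1.273·0.148/4.57×10^-7 = 4.12×10^5 → turbulent
ε/D = 0.0068/148 = 4.59×10^-5
Swamee-Jain: f = 0.01417
h_f = f(L/D)V²/(2g) = 0.01417·(1860/0.148)·1.273²/(2·9.81) = 14.71 m
Δp = ρg·h_f = 721.0·9.81·14.71 = 104.1 kPa

Δp ≈ 104 kPa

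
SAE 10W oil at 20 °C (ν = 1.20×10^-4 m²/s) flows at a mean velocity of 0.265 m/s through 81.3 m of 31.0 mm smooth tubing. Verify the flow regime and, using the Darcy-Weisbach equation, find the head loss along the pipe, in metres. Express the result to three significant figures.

Re = VD/ν = 0.265·0.03100/1.20×10^-4 = 68.5 → laminar (Re < 2300)
f = 64/Re = 0.9349
h_f = f(L/D)V²/(2g) = 0.9349·(81.3/0.03100)·0.265²/(2·9.81) = 8.776 m

h_f ≈ 8.78 m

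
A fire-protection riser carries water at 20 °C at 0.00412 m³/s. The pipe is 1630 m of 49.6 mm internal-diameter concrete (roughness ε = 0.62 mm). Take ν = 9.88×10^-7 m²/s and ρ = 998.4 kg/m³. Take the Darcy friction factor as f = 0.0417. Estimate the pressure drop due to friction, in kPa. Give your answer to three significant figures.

V = 4Q/(πD²) = 4·0.00412/(π·0.0496²) = 2.132 m/s
h_f = f(L/D)V²/(2g) = 0.04170·(1630/0.0496)·2.132²/(2·9.81) = 317.6 m
Δp = ρg·h_f = 998.4·9.81·317.6 = 3110 kPa

Δp ≈ 3110 kPa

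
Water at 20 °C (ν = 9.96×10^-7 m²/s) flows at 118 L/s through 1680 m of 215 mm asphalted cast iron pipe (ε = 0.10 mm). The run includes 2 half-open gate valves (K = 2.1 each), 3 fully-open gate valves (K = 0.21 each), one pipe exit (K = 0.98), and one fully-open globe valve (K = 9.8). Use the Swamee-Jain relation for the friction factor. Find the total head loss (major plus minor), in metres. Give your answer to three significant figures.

H_L ≈ 81.1 m

V = 4Q/(πD²) = 3.250 m/s; V²/2g = 0.5384 m
Re = 7.02×10^5, ε/D = 4.65×10^-4 → f = 0.01728 (Swamee-Jain)
Major: h_f = f(L/D)·V²/2g = 0.01728·7814·0.5384 = 72.70 m
Minor: ΣK = 15.6; h_m = ΣK·V²/2g = 8.405 m
Total H_L = 72.70 + 8.405 = 81.10 m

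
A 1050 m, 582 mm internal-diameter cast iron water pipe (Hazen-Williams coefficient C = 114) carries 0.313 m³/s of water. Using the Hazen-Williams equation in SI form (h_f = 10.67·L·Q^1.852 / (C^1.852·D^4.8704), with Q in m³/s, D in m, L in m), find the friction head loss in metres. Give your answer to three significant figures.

h_f = 10.67·1050·0.313^1.852 / (114^1.852·0.582^4.8704) = 2.822 m

h_f ≈ 2.82 m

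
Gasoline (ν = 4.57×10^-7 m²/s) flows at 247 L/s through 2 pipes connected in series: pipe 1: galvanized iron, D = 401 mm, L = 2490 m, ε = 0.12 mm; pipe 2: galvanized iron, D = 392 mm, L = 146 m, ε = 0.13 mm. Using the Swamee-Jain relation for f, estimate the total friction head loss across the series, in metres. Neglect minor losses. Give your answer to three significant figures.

Pipe 1: V = 1.956 m/s, Re = 1.72×10^6, ε/D = 2.99×10^-4, f = 0.01545, h_1 = f(L/D)V²/2g = 18.70 m
Pipe 2: V = 2.047 m/s, Re = 1.76×10^6, ε/D = 3.32×10^-4, f = 0.01574, h_2 = f(L/D)V²/2g = 1.251 m
Series → Q common, losses add: H = Σh = 19.95 m

H ≈ 20.0 m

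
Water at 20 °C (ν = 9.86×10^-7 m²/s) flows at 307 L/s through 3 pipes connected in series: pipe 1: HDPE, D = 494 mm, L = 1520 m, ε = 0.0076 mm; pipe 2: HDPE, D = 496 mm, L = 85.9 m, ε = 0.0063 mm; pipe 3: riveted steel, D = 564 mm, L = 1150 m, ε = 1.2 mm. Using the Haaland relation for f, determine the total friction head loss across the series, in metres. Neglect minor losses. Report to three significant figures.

Pipe 1: V = 1.602 m/s, Re = 8.02×10^5, ε/D = 1.54×10^-5, f = 0.01227, h_1 = f(L/D)V²/2g = 4.938 m
Pipe 2: V = 1.589 m/s, Re = 7.99×10^5, ε/D = 1.27×10^-5, f = 0.01223, h_2 = f(L/D)V²/2g = 0.2726 m
Pipe 3: V = 1.229 m/s, Re = 7.03×10^5, ε/D = 0.00213, f = 0.02408, h_3 = f(L/D)V²/2g = 3.779 m
Series → Q common, losses add: H = Σh = 8.989 m

H ≈ 8.99 m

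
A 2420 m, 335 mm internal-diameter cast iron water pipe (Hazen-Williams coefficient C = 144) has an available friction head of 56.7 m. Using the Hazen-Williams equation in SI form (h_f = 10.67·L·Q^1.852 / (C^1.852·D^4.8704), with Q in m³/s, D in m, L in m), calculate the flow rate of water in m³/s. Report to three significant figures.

Q ≈ 0.298 m³/s

Rearranging: Q = [h_f·C^1.852·D^4.8704 / (10.67·L)]^(1/1.852)
Q = [56.7·144^1.852·0.335^4.8704 / (10.67·2420)]^0.540 = 0.2978 m³/s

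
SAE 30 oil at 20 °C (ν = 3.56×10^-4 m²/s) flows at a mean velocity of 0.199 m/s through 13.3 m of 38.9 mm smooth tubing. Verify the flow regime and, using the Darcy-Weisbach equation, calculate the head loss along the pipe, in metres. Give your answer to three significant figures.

h_f ≈ 2.03 m

Re = VD/ν = 0.199·0.03890/3.56×10^-4 = 21.7 → laminar (Re < 2300)
f = 64/Re = 2.943
h_f = f(L/D)V²/(2g) = 2.943·(13.3/0.03890)·0.199²/(2·9.81) = 2.031 m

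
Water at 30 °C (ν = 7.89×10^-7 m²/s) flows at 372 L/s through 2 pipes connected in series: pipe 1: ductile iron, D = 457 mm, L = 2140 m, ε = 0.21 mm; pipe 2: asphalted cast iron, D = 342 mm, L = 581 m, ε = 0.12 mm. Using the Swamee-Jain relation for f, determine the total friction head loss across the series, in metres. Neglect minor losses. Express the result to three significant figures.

Pipe 1: V = 2.268 m/s, Re = 1.31×10^6, ε/D = 4.60×10^-4, f = 0.01689, h_1 = f(L/D)V²/2g = 20.73 m
Pipe 2: V = 4.049 m/s, Re = 1.76×10^6, ε/D = 3.51×10^-4, f = 0.01591, h_2 = f(L/D)V²/2g = 22.59 m
Series → Q common, losses add: H = Σh = 43.32 m

H ≈ 43.3 m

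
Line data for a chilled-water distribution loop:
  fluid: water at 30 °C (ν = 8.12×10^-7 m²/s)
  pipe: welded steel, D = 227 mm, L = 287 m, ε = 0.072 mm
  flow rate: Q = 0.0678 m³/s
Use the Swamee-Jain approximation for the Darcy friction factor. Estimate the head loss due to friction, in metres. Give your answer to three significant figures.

h_f ≈ 3.00 m

V = 4Q/(πD²) = 4·0.0678/(π·0.227²) = 1.675 m/s
Re = VD/ν = 1.675·0.227/8.12×10^-7 = 4.68×10^5 → turbulent
ε/D = 0.072/227 = 3.17×10^-4
Swamee-Jain: f = 0.01658
h_f = f(L/D)V²/(2g) = 0.01658·(287/0.227)·1.675²/(2·9.81) = 2.999 m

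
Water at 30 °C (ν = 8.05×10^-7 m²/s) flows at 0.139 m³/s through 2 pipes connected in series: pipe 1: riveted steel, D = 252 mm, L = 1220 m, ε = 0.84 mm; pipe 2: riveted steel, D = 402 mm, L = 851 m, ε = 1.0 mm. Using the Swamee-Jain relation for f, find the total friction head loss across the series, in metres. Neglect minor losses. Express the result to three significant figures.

Pipe 1: V = 2.787 m/s, Re = 8.72×10^5, ε/D = 0.00333, f = 0.02718, h_1 = f(L/D)V²/2g = 52.08 m
Pipe 2: V = 1.095 m/s, Re = 5.47×10^5, ε/D = 0.00249, f = 0.02523, h_2 = f(L/D)V²/2g = 3.265 m
Series → Q common, losses add: H = Σh = 55.35 m

H ≈ 55.3 m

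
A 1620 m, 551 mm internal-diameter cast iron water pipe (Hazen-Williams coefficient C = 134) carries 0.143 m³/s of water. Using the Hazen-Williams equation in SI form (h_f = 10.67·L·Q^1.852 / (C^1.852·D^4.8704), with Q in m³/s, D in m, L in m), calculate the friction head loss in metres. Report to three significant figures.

h_f = 10.67·1620·0.143^1.852 / (134^1.852·0.551^4.8704) = 0.9878 m

h_f ≈ 0.988 m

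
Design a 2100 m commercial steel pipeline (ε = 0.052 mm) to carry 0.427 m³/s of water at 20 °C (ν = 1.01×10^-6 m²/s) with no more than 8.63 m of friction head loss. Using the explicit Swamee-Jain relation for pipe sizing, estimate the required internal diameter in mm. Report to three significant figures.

Swamee-Jain (Type III): D = 0.66·[ε^1.25·(LQ²/(gh_f))^4.75 + ν·Q^9.4·(L/(gh_f))^5.2]^0.04
LQ²/(gh_f) = 4.523; L/(gh_f) = 24.81
Term 1 = ε^1.25·(…)^4.75 = 0.00573; Term 2 = ν·Q^9.4·(…)^5.2 = 0.00605
D = 0.66·(0.00573 + 0.00605)^0.04 = 0.5526 m = 553 mm
Check: V = 1.78 m/s, Re = 9.74×10^5, f = 0.01345, h_f = 8.26 m ≈ 8.63 m ✓

D ≈ 553 mm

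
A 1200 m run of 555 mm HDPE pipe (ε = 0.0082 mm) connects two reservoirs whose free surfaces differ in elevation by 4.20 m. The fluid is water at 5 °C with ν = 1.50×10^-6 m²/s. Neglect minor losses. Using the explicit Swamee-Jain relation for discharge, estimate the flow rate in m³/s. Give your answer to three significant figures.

Q ≈ 0.417 m³/s

Swamee-Jain (Type II): Q = -0.965·√(gD⁵h_f/L)·ln[ε/(3.7D) + √(3.17ν²L/(gD³h_f))]
√(gD⁵h_f/L) = √(9.81·0.555⁵·4.20/1200) = 0.04252
ε/(3.7D) = 3.99×10^-6; √(3.17ν²L/(gD³h_f)) = 3.49×10^-5
Q = -0.965·0.04252·ln(3.885×10^-5) = 0.4167 m³/s
Check: V = 1.72 m/s, Re = 6.37×10^5, f = 0.01281, h_f = 4.19 m ≈ 4.20 m ✓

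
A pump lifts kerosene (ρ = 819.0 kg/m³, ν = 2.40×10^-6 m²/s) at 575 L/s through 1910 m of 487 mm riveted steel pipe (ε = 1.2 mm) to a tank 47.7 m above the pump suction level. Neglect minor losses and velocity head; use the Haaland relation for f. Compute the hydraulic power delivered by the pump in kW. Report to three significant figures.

P_hyd ≈ 441 kW

V = 4Q/(πD²) = 3.087 m/s; Re = 6.26×10^5; ε/D = 0.00246; f = 0.02505
h_f = f(L/D)V²/2g = 47.71 m
Total head H = z + h_f = 47.7 + 47.71 = 95.41 m
P_hyd = ρgQH = 819.0·9.81·0.575·95.41 = 440.8 kW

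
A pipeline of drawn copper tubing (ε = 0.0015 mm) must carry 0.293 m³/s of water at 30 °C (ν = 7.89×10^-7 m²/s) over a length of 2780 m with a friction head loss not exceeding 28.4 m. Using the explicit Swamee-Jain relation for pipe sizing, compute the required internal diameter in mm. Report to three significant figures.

D ≈ 383 mm

Swamee-Jain (Type III): D = 0.66·[ε^1.25·(LQ²/(gh_f))^4.75 + ν·Q^9.4·(L/(gh_f))^5.2]^0.04
LQ²/(gh_f) = 0.8566; L/(gh_f) = 9.978
Term 1 = ε^1.25·(…)^4.75 = 2.52×10^-8; Term 2 = ν·Q^9.4·(…)^5.2 = 1.20×10^-6
D = 0.66·(2.52×10^-8 + 1.20×10^-6)^0.04 = 0.3829 m = 383 mm
Check: V = 2.54 m/s, Re = 1.23×10^6, f = 0.01132, h_f = 27.1 m ≈ 28.4 m ✓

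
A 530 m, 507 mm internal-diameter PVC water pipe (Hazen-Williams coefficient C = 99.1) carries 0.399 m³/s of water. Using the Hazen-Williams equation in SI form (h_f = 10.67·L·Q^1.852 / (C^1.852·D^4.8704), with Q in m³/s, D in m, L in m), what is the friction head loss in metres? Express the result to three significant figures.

h_f ≈ 5.67 m

h_f = 10.67·530·0.399^1.852 / (99.1^1.852·0.507^4.8704) = 5.668 m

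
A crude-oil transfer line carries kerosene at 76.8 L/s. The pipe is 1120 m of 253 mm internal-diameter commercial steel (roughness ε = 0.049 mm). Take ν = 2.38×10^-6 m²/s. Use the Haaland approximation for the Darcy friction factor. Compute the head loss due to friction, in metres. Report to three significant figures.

V = 4Q/(πD²) = 4·0.0768/(π·0.253²) = 1.528 m/s
Re = VD/ν = 1.528·0.253/2.38×10^-6 = 1.62×10^5 → turbulent
ε/D = 0.049/253 = 1.94×10^-4
Haaland: f = 0.01733
h_f = f(L/D)V²/(2g) = 0.01733·(1120/0.253)·1.528²/(2·9.81) = 9.124 m

h_f ≈ 9.12 m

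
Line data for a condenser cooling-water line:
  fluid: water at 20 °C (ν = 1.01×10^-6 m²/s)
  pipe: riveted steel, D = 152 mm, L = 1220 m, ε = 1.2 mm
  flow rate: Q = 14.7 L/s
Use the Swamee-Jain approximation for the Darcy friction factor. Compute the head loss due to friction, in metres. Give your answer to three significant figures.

V = 4Q/(πD²) = 4·0.0147/(π·0.152²) = 0.8101 m/s
Re = VD/ν = 0.8101·0.152/1.01×10^-6 = 1.22×10^5 → turbulent
ε/D = 1.2/152 = 0.00789
Swamee-Jain: f = 0.03584
h_f = f(L/D)V²/(2g) = 0.03584·(1220/0.152)·0.8101²/(2·9.81) = 9.623 m

h_f ≈ 9.62 m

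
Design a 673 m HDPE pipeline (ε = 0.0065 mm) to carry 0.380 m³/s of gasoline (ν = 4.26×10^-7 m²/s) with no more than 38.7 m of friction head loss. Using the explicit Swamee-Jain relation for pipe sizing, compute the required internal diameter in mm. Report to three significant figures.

Swamee-Jain (Type III): D = 0.66·[ε^1.25·(LQ²/(gh_f))^4.75 + ν·Q^9.4·(L/(gh_f))^5.2]^0.04
LQ²/(gh_f) = 0.2560; L/(gh_f) = 1.773
Term 1 = ε^1.25·(…)^4.75 = 5.07×10^-10; Term 2 = ν·Q^9.4·(…)^5.2 = 9.38×10^-10
D = 0.66·(5.07×10^-10 + 9.38×10^-10)^0.04 = 0.2924 m = 292 mm
Check: V = 5.66 m/s, Re = 3.88×10^6, f = 0.01044, h_f = 39.2 m ≈ 38.7 m ✓

D ≈ 292 mm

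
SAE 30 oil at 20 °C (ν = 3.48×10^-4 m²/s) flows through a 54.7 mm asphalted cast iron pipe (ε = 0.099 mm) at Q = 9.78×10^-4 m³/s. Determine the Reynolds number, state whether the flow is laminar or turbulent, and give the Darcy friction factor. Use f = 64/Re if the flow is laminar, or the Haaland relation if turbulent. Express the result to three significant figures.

V = 4Q/(πD²) = 0.4162 m/s
Re = VD/ν = 0.4162·0.0547/3.48×10^-4 = 65.4
Re < 2300 → laminar → f = 64/Re = 0.9784

Re ≈ 65.4; laminar; f = 64/Re ≈ 0.978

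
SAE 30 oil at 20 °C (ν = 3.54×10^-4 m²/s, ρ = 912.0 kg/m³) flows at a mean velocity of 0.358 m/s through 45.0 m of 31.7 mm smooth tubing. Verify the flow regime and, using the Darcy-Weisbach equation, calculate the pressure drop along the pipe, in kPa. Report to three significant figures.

Δp ≈ 166 kPa

Re = VD/ν = 0.358·0.03170/3.54×10^-4 = 32.1 → laminar (Re < 2300)
f = 64/Re = 1.996
h_f = f(L/D)V²/(2g) = 1.996·(45.0/0.03170)·0.358²/(2·9.81) = 18.51 m
Δp = ρg·h_f = 912.0·9.81·18.51 = 165.6 kPa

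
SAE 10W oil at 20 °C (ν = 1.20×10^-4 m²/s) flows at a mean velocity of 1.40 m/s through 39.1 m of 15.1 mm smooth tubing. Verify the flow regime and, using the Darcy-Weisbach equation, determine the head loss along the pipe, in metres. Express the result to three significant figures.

Re = VD/ν = 1.40·0.01510/1.20×10^-4 = 176 → laminar (Re < 2300)
f = 64/Re = 0.3633
h_f = f(L/D)V²/(2g) = 0.3633·(39.1/0.01510)·1.40²/(2·9.81) = 93.98 m

h_f ≈ 94.0 m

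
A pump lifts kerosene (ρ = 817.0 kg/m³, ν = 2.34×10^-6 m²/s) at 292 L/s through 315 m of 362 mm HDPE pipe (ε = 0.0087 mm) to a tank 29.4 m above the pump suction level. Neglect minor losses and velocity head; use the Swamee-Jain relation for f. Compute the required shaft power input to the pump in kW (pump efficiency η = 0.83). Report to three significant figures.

P_shaft ≈ 96.7 kW

V = 4Q/(πD²) = 2.837 m/s; Re = 4.39×10^5; ε/D = 2.40×10^-5; f = 0.01375
h_f = f(L/D)V²/2g = 4.909 m
Total head H = z + h_f = 29.4 + 4.909 = 34.31 m
P_hyd = ρgQH = 817.0·9.81·0.292·34.31 = 80.29 kW
P_shaft = P_hyd/η = 80.29/0.83 = 96.74 kW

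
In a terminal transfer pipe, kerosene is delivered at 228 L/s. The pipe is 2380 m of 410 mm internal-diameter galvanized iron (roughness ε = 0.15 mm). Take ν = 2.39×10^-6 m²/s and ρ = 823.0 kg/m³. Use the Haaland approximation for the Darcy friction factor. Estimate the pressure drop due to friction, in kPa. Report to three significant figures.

V = 4Q/(πD²) = 4·0.228/(π·0.410²) = 1.727 m/s
Re = VD/ν = 1.727·0.410/2.39×10^-6 = 2.96×10^5 → turbulent
ε/D = 0.15/410 = 3.66×10^-4
Haaland: f = 0.01727
h_f = f(L/D)V²/(2g) = 0.01727·(2380/0.410)·1.727²/(2·9.81) = 15.23 m
Δp = ρg·h_f = 823.0·9.81·15.23 = 123.0 kPa

Δp ≈ 123 kPa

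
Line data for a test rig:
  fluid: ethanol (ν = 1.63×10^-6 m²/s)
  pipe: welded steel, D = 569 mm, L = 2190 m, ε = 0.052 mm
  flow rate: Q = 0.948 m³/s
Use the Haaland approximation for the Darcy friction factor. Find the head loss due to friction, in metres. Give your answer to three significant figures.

V = 4Q/(πD²) = 4·0.948/(π·0.569²) = 3.728 m/s
Re = VD/ν = 3.728·0.569/1.63×10^-6 = 1.30×10^6 → turbulent
ε/D = 0.052/569 = 9.14×10^-5
Haaland: f = 0.01293
h_f = f(L/D)V²/(2g) = 0.01293·(2190/0.569)·3.728²/(2·9.81) = 35.25 m

h_f ≈ 35.2 m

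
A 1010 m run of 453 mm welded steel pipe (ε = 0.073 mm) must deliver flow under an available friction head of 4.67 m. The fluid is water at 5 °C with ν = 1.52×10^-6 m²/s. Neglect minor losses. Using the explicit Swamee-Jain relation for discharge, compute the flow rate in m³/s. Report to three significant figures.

Q ≈ 0.266 m³/s

Swamee-Jain (Type II): Q = -0.965·√(gD⁵h_f/L)·ln[ε/(3.7D) + √(3.17ν²L/(gD³h_f))]
√(gD⁵h_f/L) = √(9.81·0.453⁵·4.67/1010) = 0.02942
ε/(3.7D) = 4.36×10^-5; √(3.17ν²L/(gD³h_f)) = 4.17×10^-5
Q = -0.965·0.02942·ln(8.523×10^-5) = 0.2660 m³/s
Check: V = 1.65 m/s, Re = 4.92×10^5, f = 0.01516, h_f = 4.69 m ≈ 4.67 m ✓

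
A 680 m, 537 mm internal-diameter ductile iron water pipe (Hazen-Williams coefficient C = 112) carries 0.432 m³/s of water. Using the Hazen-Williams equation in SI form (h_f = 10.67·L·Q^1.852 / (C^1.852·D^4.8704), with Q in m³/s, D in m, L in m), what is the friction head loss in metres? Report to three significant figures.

h_f ≈ 5.08 m

h_f = 10.67·680·0.432^1.852 / (112^1.852·0.537^4.8704) = 5.077 m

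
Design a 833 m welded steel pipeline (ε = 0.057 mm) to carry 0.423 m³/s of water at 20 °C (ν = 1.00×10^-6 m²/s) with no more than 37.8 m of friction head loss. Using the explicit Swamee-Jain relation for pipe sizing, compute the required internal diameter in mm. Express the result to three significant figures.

D ≈ 344 mm

Swamee-Jain (Type III): D = 0.66·[ε^1.25·(LQ²/(gh_f))^4.75 + ν·Q^9.4·(L/(gh_f))^5.2]^0.04
LQ²/(gh_f) = 0.4019; L/(gh_f) = 2.246
Term 1 = ε^1.25·(…)^4.75 = 6.53×10^-8; Term 2 = ν·Q^9.4·(…)^5.2 = 2.07×10^-8
D = 0.66·(6.53×10^-8 + 2.07×10^-8)^0.04 = 0.3443 m = 344 mm
Check: V = 4.54 m/s, Re = 1.56×10^6, f = 0.01403, h_f = 35.7 m ≈ 37.8 m ✓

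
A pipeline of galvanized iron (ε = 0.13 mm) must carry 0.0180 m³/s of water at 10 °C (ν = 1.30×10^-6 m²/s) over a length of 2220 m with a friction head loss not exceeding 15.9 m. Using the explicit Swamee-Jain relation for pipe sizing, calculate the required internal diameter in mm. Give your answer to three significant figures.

Swamee-Jain (Type III): D = 0.66·[ε^1.25·(LQ²/(gh_f))^4.75 + ν·Q^9.4·(L/(gh_f))^5.2]^0.04
LQ²/(gh_f) = 0.004611; L/(gh_f) = 14.23
Term 1 = ε^1.25·(…)^4.75 = 1.11×10^-16; Term 2 = ν·Q^9.4·(…)^5.2 = 5.14×10^-17
D = 0.66·(1.11×10^-16 + 5.14×10^-17)^0.04 = 0.1542 m = 154 mm
Check: V = 0.964 m/s, Re = 1.14×10^5, f = 0.02150, h_f = 14.7 m ≈ 15.9 m ✓

D ≈ 154 mm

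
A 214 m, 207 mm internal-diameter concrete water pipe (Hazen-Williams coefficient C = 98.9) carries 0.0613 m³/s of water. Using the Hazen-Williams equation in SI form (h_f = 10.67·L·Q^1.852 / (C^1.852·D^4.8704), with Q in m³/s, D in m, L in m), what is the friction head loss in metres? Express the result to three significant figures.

h_f ≈ 5.61 m

h_f = 10.67·214·0.0613^1.852 / (98.9^1.852·0.207^4.8704) = 5.615 m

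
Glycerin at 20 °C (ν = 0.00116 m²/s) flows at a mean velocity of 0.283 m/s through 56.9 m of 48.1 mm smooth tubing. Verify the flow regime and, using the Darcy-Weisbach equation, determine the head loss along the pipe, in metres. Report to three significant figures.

Re = VD/ν = 0.283·0.04810/0.00116 = 11.7 → laminar (Re < 2300)
f = 64/Re = 5.454
h_f = f(L/D)V²/(2g) = 5.454·(56.9/0.04810)·0.283²/(2·9.81) = 26.34 m

h_f ≈ 26.3 m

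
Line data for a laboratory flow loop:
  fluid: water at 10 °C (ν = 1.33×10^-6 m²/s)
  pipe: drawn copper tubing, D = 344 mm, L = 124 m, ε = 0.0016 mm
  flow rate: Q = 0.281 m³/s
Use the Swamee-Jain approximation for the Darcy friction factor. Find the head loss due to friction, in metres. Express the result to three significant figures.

h_f ≈ 2.05 m

V = 4Q/(πD²) = 4·0.281/(π·0.344²) = 3.023 m/s
Re = VD/ν = 3.023·0.344/1.33×10^-6 = 7.82×10^5 → turbulent
ε/D = 0.0016/344 = 4.65×10^-6
Swamee-Jain: f = 0.01220
h_f = f(L/D)V²/(2g) = 0.01220·(124/0.344)·3.023²/(2·9.81) = 2.049 m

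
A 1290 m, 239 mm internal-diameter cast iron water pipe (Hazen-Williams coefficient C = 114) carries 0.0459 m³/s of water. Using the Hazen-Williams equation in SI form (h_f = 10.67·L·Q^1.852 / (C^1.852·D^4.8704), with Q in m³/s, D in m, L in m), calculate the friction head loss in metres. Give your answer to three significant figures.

h_f ≈ 7.56 m

h_f = 10.67·1290·0.0459^1.852 / (114^1.852·0.239^4.8704) = 7.560 m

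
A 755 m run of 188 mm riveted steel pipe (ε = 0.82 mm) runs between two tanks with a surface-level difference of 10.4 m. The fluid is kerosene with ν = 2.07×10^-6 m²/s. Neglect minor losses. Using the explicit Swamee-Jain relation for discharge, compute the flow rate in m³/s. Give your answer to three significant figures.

Swamee-Jain (Type II): Q = -0.965·√(gD⁵h_f/L)·ln[ε/(3.7D) + √(3.17ν²L/(gD³h_f))]
√(gD⁵h_f/L) = √(9.81·0.188⁵·10.4/755) = 0.005633
ε/(3.7D) = 0.00118; √(3.17ν²L/(gD³h_f)) = 1.23×10^-4
Q = -0.965·0.005633·ln(0.001302) = 0.03612 m³/s
Check: V = 1.30 m/s, Re = 1.18×10^5, f = 0.03026, h_f = 10.5 m ≈ 10.4 m ✓

Q ≈ 0.0361 m³/s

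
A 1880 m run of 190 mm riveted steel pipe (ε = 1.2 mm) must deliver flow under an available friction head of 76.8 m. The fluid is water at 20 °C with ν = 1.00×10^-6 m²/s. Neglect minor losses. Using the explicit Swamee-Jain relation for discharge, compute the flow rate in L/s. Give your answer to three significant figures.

Q ≈ 61.1 L/s

Swamee-Jain (Type II): Q = -0.965·√(gD⁵h_f/L)·ln[ε/(3.7D) + √(3.17ν²L/(gD³h_f))]
√(gD⁵h_f/L) = √(9.81·0.190⁵·76.8/1880) = 0.009961
ε/(3.7D) = 0.00171; √(3.17ν²L/(gD³h_f)) = 3.40×10^-5
Q = -0.965·0.009961·ln(0.001741) = 0.06107 m³/s
Check: V = 2.15 m/s, Re = 4.09×10^5, f = 0.03294, h_f = 77.1 m ≈ 76.8 m ✓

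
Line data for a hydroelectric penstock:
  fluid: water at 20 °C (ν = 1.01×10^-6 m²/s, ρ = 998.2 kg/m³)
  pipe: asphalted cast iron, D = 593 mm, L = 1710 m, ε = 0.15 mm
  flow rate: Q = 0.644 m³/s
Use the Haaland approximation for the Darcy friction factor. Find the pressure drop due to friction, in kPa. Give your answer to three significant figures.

Δp ≈ 117 kPa

V = 4Q/(πD²) = 4·0.644/(π·0.593²) = 2.332 m/s
Re = VD/ν = 2.332·0.593/1.01×10^-6 = 1.37×10^6 → turbulent
ε/D = 0.15/593 = 2.53×10^-4
Haaland: f = 0.01497
h_f = f(L/D)V²/(2g) = 0.01497·(1710/0.593)·2.332²/(2·9.81) = 11.97 m
Δp = ρg·h_f = 998.2·9.81·11.97 = 117.2 kPa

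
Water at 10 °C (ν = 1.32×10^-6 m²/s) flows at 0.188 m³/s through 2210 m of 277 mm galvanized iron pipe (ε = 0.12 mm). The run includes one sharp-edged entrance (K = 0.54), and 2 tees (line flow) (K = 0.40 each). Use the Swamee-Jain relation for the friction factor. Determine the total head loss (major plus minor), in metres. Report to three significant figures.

V = 4Q/(πD²) = 3.120 m/s; V²/2g = 0.4960 m
Re = 6.55×10^5, ε/D = 4.33×10^-4 → f = 0.01711 (Swamee-Jain)
Major: h_f = f(L/D)·V²/2g = 0.01711·7978·0.4960 = 67.72 m
Minor: ΣK = 1.34; h_m = ΣK·V²/2g = 0.6647 m
Total H_L = 67.72 + 0.6647 = 68.38 m

H_L ≈ 68.4 m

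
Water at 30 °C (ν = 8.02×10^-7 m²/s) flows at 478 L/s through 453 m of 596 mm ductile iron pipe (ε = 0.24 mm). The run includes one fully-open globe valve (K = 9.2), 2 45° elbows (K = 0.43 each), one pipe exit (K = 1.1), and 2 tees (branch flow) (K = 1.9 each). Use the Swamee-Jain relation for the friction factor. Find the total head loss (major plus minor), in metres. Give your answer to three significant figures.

V = 4Q/(πD²) = 1.713 m/s; V²/2g = 0.1496 m
Re = 1.27×10^6, ε/D = 4.03×10^-4 → f = 0.01648 (Swamee-Jain)
Major: h_f = f(L/D)·V²/2g = 0.01648·760.1·0.1496 = 1.874 m
Minor: ΣK = 15.0; h_m = ΣK·V²/2g = 2.238 m
Total H_L = 1.874 + 2.238 = 4.112 m

H_L ≈ 4.11 m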